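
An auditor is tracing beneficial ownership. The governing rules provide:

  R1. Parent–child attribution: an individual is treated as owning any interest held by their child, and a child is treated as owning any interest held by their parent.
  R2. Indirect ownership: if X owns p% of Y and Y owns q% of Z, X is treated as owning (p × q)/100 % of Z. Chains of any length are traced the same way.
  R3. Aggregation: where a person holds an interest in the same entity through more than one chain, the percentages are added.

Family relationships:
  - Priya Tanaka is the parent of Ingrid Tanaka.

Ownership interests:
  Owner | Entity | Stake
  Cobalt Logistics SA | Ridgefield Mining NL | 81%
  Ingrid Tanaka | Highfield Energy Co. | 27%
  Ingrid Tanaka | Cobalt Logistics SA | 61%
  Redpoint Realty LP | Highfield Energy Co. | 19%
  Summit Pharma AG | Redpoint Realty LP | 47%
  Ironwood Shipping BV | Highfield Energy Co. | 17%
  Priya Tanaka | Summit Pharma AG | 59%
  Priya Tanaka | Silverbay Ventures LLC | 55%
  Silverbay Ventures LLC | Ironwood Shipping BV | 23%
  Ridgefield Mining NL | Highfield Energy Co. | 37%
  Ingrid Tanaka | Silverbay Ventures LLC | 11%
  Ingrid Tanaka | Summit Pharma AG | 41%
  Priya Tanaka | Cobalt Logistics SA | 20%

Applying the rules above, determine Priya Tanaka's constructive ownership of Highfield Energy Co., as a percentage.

By parent–child attribution (R1), Priya Tanaka is treated as also owning Ingrid Tanaka's interest in Summit Pharma AG, giving 59% + 41% = 100%.
By parent–child attribution (R1), Priya Tanaka is treated as also owning Ingrid Tanaka's interest in Silverbay Ventures LLC, giving 55% + 11% = 66%.
By parent–child attribution (R1), Priya Tanaka is treated as also owning Ingrid Tanaka's interest in Cobalt Logistics SA, giving 20% + 61% = 81%.
By parent–child attribution (R1), Priya Tanaka is treated as owning Ingrid Tanaka's 27% interest in Highfield Energy Co.
Chain via Summit Pharma AG → Redpoint Realty LP (R2): 100% × 47% × 19% = 8.93% of Highfield Energy Co.
Chain via Silverbay Ventures LLC → Ironwood Shipping BV (R2): 66% × 23% × 17% = 2.5806% of Highfield Energy Co.
Chain via Cobalt Logistics SA → Ridgefield Mining NL (R2): 81% × 81% × 37% = 24.2757% of Highfield Energy Co.
Direct interest in Highfield Energy Co: 27%.
Aggregating (R3): 8.93% + 2.5806% + 24.2757% + 27% = 62.7863%.

62.7863%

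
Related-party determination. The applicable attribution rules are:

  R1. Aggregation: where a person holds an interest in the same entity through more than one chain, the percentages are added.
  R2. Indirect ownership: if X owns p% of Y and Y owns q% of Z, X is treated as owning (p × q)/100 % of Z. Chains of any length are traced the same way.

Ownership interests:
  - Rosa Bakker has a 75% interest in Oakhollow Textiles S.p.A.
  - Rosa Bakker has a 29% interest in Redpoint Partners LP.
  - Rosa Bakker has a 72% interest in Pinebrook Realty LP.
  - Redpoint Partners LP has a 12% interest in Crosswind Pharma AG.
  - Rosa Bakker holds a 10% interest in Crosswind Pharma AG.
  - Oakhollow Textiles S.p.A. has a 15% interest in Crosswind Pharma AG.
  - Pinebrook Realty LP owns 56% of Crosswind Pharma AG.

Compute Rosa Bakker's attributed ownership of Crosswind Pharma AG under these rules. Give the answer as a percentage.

Chain via Pinebrook Realty LP (R2): 72% × 56% = 40.32% of Crosswind Pharma AG.
Chain via Redpoint Partners LP (R2): 29% × 12% = 3.48% of Crosswind Pharma AG.
Chain via Oakhollow Textiles S.p.A. (R2): 75% × 15% = 11.25% of Crosswind Pharma AG.
Direct interest in Crosswind Pharma AG: 10%.
Aggregating (R1): 40.32% + 3.48% + 11.25% + 10% = 65.05%.

65.05%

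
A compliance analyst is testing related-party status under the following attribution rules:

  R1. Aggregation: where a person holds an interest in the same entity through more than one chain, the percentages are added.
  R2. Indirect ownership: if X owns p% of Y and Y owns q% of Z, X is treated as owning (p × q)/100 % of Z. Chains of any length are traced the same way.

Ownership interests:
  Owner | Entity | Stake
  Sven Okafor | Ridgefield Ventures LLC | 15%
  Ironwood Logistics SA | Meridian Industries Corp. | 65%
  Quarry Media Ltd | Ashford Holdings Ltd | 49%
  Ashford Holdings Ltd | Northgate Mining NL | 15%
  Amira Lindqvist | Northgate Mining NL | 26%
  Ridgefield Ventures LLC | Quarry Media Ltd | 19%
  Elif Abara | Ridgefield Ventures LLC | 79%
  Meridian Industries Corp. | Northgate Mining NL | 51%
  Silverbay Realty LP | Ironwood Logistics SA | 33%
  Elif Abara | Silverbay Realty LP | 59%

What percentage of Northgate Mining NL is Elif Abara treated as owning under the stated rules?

7.55754%

Chain via Ridgefield Ventures LLC → Quarry Media Ltd → Ashford Holdings Ltd (R2): 79% × 19% × 49% × 15% = 1.103235% of Northgate Mining NL.
Chain via Silverbay Realty LP → Ironwood Logistics SA → Meridian Industries Corp. (R2): 59% × 33% × 65% × 51% = 6.454305% of Northgate Mining NL.
Aggregating (R1): 1.103235% + 6.454305% = 7.55754%.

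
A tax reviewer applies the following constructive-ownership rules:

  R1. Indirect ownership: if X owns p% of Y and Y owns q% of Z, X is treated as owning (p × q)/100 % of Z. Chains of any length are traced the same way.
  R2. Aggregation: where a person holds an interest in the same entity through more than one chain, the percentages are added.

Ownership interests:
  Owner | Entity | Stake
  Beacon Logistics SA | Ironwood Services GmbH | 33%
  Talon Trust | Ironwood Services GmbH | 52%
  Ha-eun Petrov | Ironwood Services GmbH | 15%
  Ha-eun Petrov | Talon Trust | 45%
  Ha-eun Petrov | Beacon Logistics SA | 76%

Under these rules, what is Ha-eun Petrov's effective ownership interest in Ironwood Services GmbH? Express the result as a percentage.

Chain via Talon Trust (R1): 45% × 52% = 23.4% of Ironwood Services GmbH.
Chain via Beacon Logistics SA (R1): 76% × 33% = 25.08% of Ironwood Services GmbH.
Direct interest in Ironwood Services GmbH: 15%.
Aggregating (R2): 23.4% + 25.08% + 15% = 63.48%.

63.48%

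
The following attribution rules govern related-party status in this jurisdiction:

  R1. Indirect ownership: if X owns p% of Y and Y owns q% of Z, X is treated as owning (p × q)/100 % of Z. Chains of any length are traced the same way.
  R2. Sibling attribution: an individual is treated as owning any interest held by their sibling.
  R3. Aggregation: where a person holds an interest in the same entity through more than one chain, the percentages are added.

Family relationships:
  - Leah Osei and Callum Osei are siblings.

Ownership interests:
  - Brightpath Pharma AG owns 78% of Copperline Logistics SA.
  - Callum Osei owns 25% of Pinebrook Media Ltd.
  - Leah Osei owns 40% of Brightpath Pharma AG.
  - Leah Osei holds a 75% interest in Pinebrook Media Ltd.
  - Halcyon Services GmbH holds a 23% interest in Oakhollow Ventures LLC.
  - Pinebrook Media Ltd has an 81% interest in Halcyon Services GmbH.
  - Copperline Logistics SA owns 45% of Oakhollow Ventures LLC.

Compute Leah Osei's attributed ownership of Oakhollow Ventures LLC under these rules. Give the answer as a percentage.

By sibling attribution (R2), Leah Osei is treated as also owning Callum Osei's interest in Pinebrook Media Ltd, giving 75% + 25% = 100%.
Chain via Brightpath Pharma AG → Copperline Logistics SA (R1): 40% × 78% × 45% = 14.04% of Oakhollow Ventures LLC.
Chain via Pinebrook Media Ltd → Halcyon Services GmbH (R1): 100% × 81% × 23% = 18.63% of Oakhollow Ventures LLC.
Aggregating (R3): 14.04% + 18.63% = 32.67%.

32.67%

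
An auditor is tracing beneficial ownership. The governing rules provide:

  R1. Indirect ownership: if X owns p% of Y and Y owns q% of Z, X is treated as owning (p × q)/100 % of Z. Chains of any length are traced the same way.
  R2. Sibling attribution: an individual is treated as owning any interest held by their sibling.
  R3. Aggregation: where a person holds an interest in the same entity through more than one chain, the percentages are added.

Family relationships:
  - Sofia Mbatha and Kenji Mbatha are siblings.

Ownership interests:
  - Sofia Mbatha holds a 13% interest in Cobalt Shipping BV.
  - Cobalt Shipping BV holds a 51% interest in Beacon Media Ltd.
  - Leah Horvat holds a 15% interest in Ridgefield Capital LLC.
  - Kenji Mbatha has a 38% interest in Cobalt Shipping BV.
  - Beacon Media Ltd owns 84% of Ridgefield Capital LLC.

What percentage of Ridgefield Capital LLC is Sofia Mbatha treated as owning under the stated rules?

By sibling attribution (R2), Sofia Mbatha is treated as also owning Kenji Mbatha's interest in Cobalt Shipping BV, giving 13% + 38% = 51%.
Chain via Cobalt Shipping BV → Beacon Media Ltd (R1): 51% × 51% × 84% = 21.8484% of Ridgefield Capital LLC.

21.8484%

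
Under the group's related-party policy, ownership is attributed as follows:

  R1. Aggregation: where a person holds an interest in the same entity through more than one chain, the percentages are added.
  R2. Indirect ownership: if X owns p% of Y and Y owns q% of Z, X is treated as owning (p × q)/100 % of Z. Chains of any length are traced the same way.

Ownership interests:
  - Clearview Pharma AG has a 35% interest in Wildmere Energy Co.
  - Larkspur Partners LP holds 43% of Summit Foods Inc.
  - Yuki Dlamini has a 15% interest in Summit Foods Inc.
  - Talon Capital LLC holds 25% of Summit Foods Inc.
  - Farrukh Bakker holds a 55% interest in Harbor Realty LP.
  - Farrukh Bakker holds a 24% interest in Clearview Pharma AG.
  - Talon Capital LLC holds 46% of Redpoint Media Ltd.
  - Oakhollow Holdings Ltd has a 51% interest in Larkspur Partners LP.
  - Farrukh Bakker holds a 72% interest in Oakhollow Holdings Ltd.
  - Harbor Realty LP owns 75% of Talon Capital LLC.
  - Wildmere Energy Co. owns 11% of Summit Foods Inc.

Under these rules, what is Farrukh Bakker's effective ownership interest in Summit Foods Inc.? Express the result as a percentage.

Chain via Oakhollow Holdings Ltd → Larkspur Partners LP (R2): 72% × 51% × 43% = 15.7896% of Summit Foods Inc.
Chain via Clearview Pharma AG → Wildmere Energy Co. (R2): 24% × 35% × 11% = 0.924% of Summit Foods Inc.
Chain via Harbor Realty LP → Talon Capital LLC (R2): 55% × 75% × 25% = 10.3125% of Summit Foods Inc.
Aggregating (R1): 15.7896% + 0.924% + 10.3125% = 27.0261%.

27.0261%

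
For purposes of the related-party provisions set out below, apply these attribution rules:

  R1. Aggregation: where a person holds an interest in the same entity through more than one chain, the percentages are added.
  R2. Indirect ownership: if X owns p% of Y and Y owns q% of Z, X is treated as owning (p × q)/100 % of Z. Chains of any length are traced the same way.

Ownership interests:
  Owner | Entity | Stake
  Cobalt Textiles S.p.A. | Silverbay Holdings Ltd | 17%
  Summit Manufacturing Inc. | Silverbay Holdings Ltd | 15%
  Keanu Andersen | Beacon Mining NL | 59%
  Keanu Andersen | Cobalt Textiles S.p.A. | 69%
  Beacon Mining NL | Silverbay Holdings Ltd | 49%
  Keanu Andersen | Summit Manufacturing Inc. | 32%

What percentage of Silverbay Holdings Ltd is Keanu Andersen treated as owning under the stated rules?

Chain via Beacon Mining NL (R2): 59% × 49% = 28.91% of Silverbay Holdings Ltd.
Chain via Summit Manufacturing Inc. (R2): 32% × 15% = 4.8% of Silverbay Holdings Ltd.
Chain via Cobalt Textiles S.p.A. (R2): 69% × 17% = 11.73% of Silverbay Holdings Ltd.
Aggregating (R1): 28.91% + 4.8% + 11.73% = 45.44%.

45.44%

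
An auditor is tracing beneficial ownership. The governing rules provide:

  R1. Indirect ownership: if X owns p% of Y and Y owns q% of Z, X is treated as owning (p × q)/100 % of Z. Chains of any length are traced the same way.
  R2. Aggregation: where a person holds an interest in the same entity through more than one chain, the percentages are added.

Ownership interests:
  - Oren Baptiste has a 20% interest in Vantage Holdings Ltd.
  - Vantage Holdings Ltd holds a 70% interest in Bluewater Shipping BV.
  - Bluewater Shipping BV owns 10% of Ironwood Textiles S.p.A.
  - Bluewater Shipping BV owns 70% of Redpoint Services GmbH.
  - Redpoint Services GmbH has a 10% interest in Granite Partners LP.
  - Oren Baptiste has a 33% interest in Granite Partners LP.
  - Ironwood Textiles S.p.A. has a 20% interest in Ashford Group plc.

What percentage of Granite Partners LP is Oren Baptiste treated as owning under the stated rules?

Chain via Vantage Holdings Ltd → Bluewater Shipping BV → Redpoint Services GmbH (R1): 20% × 70% × 70% × 10% = 0.98% of Granite Partners LP.
Direct interest in Granite Partners LP: 33%.
Aggregating (R2): 0.98% + 33% = 33.98%.

33.98%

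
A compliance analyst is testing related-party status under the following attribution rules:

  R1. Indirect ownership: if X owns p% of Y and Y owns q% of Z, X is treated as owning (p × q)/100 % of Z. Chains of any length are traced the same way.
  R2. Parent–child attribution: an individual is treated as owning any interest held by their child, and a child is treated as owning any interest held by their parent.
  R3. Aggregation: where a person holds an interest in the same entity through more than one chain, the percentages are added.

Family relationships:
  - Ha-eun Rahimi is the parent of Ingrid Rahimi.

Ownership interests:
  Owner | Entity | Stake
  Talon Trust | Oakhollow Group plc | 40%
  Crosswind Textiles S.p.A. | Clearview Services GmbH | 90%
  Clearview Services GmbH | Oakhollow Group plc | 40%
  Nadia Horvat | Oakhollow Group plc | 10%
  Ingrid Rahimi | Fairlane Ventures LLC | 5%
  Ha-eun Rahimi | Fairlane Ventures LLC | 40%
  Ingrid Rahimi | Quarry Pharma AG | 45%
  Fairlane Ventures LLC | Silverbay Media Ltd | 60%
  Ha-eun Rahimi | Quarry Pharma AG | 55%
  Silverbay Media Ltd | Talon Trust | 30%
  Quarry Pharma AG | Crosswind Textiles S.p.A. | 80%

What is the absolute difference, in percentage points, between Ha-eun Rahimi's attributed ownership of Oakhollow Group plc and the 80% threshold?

47.96

By parent–child attribution (R2), Ha-eun Rahimi is treated as also owning Ingrid Rahimi's interest in Fairlane Ventures LLC, giving 40% + 5% = 45%.
By parent–child attribution (R2), Ha-eun Rahimi is treated as also owning Ingrid Rahimi's interest in Quarry Pharma AG, giving 55% + 45% = 100%.
Chain via Fairlane Ventures LLC → Silverbay Media Ltd → Talon Trust (R1): 45% × 60% × 30% × 40% = 3.24% of Oakhollow Group plc.
Chain via Quarry Pharma AG → Crosswind Textiles S.p.A. → Clearview Services GmbH (R1): 100% × 80% × 90% × 40% = 28.8% of Oakhollow Group plc.
Aggregating (R3): 3.24% + 28.8% = 32.04%.
32.04% falls short of the 80% threshold by 47.96 percentage points.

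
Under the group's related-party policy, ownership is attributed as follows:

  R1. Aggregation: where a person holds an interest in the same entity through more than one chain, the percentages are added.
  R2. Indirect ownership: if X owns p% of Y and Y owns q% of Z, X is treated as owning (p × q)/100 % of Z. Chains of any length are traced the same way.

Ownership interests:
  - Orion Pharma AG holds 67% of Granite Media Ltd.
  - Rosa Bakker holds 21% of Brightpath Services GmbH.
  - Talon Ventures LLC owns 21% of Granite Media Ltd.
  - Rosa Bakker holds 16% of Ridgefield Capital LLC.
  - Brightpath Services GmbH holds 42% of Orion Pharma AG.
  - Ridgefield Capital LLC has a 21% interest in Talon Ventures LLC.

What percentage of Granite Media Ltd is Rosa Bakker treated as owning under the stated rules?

Chain via Brightpath Services GmbH → Orion Pharma AG (R2): 21% × 42% × 67% = 5.9094% of Granite Media Ltd.
Chain via Ridgefield Capital LLC → Talon Ventures LLC (R2): 16% × 21% × 21% = 0.7056% of Granite Media Ltd.
Aggregating (R1): 5.9094% + 0.7056% = 6.615%.

6.615%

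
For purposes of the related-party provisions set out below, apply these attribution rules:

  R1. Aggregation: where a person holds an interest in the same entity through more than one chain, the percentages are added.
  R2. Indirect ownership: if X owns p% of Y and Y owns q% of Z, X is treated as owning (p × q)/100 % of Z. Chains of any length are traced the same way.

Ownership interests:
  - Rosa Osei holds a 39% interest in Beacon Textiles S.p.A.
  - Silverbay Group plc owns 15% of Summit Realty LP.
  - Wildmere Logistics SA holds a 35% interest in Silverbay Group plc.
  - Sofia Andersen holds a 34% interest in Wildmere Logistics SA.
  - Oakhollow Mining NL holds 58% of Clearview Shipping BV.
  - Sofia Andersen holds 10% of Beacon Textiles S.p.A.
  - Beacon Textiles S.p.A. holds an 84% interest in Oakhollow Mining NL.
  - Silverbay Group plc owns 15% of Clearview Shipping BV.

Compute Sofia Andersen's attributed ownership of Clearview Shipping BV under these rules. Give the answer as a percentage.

6.657%

Chain via Wildmere Logistics SA → Silverbay Group plc (R2): 34% × 35% × 15% = 1.785% of Clearview Shipping BV.
Chain via Beacon Textiles S.p.A. → Oakhollow Mining NL (R2): 10% × 84% × 58% = 4.872% of Clearview Shipping BV.
Aggregating (R1): 1.785% + 4.872% = 6.657%.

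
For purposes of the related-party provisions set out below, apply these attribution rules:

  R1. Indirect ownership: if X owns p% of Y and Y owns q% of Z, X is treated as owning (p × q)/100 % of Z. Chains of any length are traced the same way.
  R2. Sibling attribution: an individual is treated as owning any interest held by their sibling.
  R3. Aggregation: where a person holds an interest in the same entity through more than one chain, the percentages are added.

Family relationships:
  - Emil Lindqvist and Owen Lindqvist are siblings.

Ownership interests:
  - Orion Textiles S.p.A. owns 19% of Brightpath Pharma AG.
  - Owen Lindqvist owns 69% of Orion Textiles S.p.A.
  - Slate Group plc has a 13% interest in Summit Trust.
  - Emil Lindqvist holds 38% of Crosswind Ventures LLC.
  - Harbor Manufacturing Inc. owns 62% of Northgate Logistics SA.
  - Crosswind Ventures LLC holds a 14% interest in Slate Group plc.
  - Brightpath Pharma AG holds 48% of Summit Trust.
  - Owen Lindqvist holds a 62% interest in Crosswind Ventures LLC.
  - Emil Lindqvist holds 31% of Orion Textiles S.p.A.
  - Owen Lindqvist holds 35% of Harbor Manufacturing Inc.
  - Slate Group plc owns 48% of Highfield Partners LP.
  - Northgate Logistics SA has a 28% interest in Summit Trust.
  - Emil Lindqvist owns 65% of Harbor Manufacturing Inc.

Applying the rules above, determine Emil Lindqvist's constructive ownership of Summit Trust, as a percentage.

28.3%

By sibling attribution (R2), Emil Lindqvist is treated as also owning Owen Lindqvist's interest in Harbor Manufacturing Inc, giving 65% + 35% = 100%.
By sibling attribution (R2), Emil Lindqvist is treated as also owning Owen Lindqvist's interest in Orion Textiles S.p.A, giving 31% + 69% = 100%.
By sibling attribution (R2), Emil Lindqvist is treated as also owning Owen Lindqvist's interest in Crosswind Ventures LLC, giving 38% + 62% = 100%.
Chain via Harbor Manufacturing Inc. → Northgate Logistics SA (R1): 100% × 62% × 28% = 17.36% of Summit Trust.
Chain via Orion Textiles S.p.A. → Brightpath Pharma AG (R1): 100% × 19% × 48% = 9.12% of Summit Trust.
Chain via Crosswind Ventures LLC → Slate Group plc (R1): 100% × 14% × 13% = 1.82% of Summit Trust.
Aggregating (R3): 17.36% + 9.12% + 1.82% = 28.3%.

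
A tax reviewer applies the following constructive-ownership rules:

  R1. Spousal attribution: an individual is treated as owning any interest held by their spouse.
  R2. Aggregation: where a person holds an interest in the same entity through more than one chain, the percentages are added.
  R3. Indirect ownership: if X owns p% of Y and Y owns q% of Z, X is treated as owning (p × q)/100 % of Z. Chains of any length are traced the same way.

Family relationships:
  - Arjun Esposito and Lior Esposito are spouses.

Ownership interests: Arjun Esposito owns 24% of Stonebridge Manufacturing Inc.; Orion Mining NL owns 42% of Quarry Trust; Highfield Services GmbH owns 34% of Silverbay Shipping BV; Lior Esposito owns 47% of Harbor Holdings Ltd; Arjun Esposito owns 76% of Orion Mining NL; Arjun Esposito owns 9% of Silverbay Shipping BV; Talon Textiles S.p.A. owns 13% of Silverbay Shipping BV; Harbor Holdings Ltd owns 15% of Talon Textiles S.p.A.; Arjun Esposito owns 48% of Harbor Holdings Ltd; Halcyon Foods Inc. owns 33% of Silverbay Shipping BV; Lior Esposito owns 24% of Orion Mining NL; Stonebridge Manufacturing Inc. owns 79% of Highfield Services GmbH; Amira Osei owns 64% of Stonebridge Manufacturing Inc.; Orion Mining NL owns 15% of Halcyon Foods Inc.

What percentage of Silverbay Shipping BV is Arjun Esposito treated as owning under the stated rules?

By spousal attribution (R1), Arjun Esposito is treated as also owning Lior Esposito's interest in Orion Mining NL, giving 76% + 24% = 100%.
By spousal attribution (R1), Arjun Esposito is treated as also owning Lior Esposito's interest in Harbor Holdings Ltd, giving 48% + 47% = 95%.
Chain via Orion Mining NL → Halcyon Foods Inc. (R3): 100% × 15% × 33% = 4.95% of Silverbay Shipping BV.
Chain via Harbor Holdings Ltd → Talon Textiles S.p.A. (R3): 95% × 15% × 13% = 1.8525% of Silverbay Shipping BV.
Chain via Stonebridge Manufacturing Inc. → Highfield Services GmbH (R3): 24% × 79% × 34% = 6.4464% of Silverbay Shipping BV.
Direct interest in Silverbay Shipping BV: 9%.
Aggregating (R2): 4.95% + 1.8525% + 6.4464% + 9% = 22.2489%.

22.2489%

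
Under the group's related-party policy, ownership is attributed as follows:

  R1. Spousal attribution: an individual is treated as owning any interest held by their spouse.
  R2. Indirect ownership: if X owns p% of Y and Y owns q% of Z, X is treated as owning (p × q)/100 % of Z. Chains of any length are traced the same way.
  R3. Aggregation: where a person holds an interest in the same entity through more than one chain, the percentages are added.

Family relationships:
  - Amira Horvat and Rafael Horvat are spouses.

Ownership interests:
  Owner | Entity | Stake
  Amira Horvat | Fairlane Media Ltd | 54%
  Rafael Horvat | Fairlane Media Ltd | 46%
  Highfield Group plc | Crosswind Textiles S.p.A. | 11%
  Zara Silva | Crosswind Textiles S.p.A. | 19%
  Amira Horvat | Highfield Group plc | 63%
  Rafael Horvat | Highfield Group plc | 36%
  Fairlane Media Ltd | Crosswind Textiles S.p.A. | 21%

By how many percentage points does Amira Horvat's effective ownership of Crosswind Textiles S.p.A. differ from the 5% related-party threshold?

26.89

By spousal attribution (R1), Amira Horvat is treated as also owning Rafael Horvat's interest in Fairlane Media Ltd, giving 54% + 46% = 100%.
By spousal attribution (R1), Amira Horvat is treated as also owning Rafael Horvat's interest in Highfield Group plc, giving 63% + 36% = 99%.
Chain via Fairlane Media Ltd (R2): 100% × 21% = 21% of Crosswind Textiles S.p.A.
Chain via Highfield Group plc (R2): 99% × 11% = 10.89% of Crosswind Textiles S.p.A.
Aggregating (R3): 21% + 10.89% = 31.89%.
31.89% exceeds the 5% threshold by 26.89 percentage points.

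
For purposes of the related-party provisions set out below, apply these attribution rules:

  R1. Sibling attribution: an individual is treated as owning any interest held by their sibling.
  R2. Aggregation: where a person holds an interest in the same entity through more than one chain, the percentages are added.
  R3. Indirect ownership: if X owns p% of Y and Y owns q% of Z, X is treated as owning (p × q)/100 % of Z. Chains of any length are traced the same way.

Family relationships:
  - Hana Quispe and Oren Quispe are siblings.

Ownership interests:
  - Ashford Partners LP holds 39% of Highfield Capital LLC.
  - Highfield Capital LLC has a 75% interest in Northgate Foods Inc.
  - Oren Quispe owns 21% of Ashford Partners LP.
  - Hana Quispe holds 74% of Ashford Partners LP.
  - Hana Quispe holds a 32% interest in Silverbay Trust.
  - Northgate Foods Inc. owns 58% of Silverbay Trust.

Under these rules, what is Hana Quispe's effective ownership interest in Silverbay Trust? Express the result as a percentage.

By sibling attribution (R1), Hana Quispe is treated as also owning Oren Quispe's interest in Ashford Partners LP, giving 74% + 21% = 95%.
Chain via Ashford Partners LP → Highfield Capital LLC → Northgate Foods Inc. (R3): 95% × 39% × 75% × 58% = 16.11675% of Silverbay Trust.
Direct interest in Silverbay Trust: 32%.
Aggregating (R2): 16.11675% + 32% = 48.11675%.

48.11675%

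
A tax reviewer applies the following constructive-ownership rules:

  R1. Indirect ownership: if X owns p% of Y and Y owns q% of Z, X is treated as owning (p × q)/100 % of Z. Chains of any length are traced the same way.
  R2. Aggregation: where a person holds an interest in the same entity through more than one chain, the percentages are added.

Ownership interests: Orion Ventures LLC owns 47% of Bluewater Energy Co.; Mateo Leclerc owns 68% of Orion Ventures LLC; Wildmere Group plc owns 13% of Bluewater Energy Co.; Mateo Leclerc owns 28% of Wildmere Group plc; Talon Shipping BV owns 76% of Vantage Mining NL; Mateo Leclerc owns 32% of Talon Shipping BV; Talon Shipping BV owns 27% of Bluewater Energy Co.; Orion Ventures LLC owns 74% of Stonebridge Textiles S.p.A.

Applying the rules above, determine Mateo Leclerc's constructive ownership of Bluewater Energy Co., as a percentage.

Chain via Orion Ventures LLC (R1): 68% × 47% = 31.96% of Bluewater Energy Co.
Chain via Talon Shipping BV (R1): 32% × 27% = 8.64% of Bluewater Energy Co.
Chain via Wildmere Group plc (R1): 28% × 13% = 3.64% of Bluewater Energy Co.
Aggregating (R2): 31.96% + 8.64% + 3.64% = 44.24%.

44.24%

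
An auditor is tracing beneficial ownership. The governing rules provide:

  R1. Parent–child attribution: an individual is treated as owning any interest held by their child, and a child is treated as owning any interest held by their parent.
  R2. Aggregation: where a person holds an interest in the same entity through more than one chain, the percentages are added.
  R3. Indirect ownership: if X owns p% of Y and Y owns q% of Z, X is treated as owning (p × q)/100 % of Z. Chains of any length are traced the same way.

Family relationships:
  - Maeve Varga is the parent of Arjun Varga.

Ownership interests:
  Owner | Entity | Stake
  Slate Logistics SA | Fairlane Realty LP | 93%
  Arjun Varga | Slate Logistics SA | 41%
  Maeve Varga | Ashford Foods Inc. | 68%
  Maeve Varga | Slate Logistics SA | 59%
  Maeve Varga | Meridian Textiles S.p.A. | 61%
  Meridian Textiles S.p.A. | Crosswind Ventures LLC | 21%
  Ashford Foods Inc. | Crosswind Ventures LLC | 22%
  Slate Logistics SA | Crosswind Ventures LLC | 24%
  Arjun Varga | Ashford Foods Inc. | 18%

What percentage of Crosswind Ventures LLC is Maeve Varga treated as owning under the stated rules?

55.73%

By parent–child attribution (R1), Maeve Varga is treated as also owning Arjun Varga's interest in Slate Logistics SA, giving 59% + 41% = 100%.
By parent–child attribution (R1), Maeve Varga is treated as also owning Arjun Varga's interest in Ashford Foods Inc, giving 68% + 18% = 86%.
Chain via Meridian Textiles S.p.A. (R3): 61% × 21% = 12.81% of Crosswind Ventures LLC.
Chain via Slate Logistics SA (R3): 100% × 24% = 24% of Crosswind Ventures LLC.
Chain via Ashford Foods Inc. (R3): 86% × 22% = 18.92% of Crosswind Ventures LLC.
Aggregating (R2): 12.81% + 24% + 18.92% = 55.73%.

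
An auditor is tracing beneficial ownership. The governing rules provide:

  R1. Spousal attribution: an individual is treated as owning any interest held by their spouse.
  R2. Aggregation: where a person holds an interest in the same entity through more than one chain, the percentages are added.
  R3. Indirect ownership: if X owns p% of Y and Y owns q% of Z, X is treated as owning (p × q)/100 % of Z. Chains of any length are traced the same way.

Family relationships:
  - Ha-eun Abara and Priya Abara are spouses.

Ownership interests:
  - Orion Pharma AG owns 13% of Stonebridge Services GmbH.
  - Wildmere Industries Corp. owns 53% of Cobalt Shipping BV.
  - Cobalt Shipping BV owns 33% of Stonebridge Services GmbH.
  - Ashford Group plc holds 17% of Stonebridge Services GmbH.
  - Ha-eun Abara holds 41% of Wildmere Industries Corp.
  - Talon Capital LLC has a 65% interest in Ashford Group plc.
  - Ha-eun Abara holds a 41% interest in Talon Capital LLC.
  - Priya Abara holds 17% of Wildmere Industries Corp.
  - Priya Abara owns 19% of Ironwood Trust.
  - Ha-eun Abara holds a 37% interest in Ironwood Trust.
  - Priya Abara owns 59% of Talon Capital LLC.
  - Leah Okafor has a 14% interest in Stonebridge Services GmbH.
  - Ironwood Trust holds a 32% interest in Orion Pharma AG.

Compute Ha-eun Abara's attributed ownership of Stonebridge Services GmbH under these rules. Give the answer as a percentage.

By spousal attribution (R1), Ha-eun Abara is treated as also owning Priya Abara's interest in Talon Capital LLC, giving 41% + 59% = 100%.
By spousal attribution (R1), Ha-eun Abara is treated as also owning Priya Abara's interest in Wildmere Industries Corp, giving 41% + 17% = 58%.
By spousal attribution (R1), Ha-eun Abara is treated as also owning Priya Abara's interest in Ironwood Trust, giving 37% + 19% = 56%.
Chain via Talon Capital LLC → Ashford Group plc (R3): 100% × 65% × 17% = 11.05% of Stonebridge Services GmbH.
Chain via Wildmere Industries Corp. → Cobalt Shipping BV (R3): 58% × 53% × 33% = 10.1442% of Stonebridge Services GmbH.
Chain via Ironwood Trust → Orion Pharma AG (R3): 56% × 32% × 13% = 2.3296% of Stonebridge Services GmbH.
Aggregating (R2): 11.05% + 10.1442% + 2.3296% = 23.5238%.

23.5238%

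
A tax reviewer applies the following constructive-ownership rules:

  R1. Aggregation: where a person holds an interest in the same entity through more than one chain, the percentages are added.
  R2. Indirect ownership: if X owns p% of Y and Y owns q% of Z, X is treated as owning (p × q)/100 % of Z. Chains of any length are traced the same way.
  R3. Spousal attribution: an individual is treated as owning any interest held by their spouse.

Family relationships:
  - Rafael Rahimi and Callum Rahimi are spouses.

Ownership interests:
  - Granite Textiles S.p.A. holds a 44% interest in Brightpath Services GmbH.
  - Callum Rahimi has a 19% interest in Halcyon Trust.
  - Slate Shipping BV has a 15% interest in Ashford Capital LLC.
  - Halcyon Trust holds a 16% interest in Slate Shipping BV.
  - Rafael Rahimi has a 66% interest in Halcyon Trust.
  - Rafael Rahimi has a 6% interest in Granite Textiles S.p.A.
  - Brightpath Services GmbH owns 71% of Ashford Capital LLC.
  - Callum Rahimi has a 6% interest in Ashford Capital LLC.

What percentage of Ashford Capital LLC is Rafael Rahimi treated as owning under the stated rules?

By spousal attribution (R3), Rafael Rahimi is treated as also owning Callum Rahimi's interest in Halcyon Trust, giving 66% + 19% = 85%.
By spousal attribution (R3), Rafael Rahimi is treated as owning Callum Rahimi's 6% interest in Ashford Capital LLC.
Chain via Granite Textiles S.p.A. → Brightpath Services GmbH (R2): 6% × 44% × 71% = 1.8744% of Ashford Capital LLC.
Chain via Halcyon Trust → Slate Shipping BV (R2): 85% × 16% × 15% = 2.04% of Ashford Capital LLC.
Direct interest in Ashford Capital LLC: 6%.
Aggregating (R1): 1.8744% + 2.04% + 6% = 9.9144%.

9.9144%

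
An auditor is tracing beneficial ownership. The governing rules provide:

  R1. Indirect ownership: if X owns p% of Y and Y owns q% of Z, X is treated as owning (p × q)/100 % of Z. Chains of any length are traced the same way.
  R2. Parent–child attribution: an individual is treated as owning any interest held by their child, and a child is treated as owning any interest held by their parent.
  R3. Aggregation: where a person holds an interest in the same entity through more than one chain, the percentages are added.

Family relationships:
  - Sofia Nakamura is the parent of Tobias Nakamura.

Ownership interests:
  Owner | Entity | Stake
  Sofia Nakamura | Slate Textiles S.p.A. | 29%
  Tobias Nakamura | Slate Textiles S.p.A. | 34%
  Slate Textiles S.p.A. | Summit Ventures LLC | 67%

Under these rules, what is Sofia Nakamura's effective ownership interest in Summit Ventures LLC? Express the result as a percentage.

By parent–child attribution (R2), Sofia Nakamura is treated as also owning Tobias Nakamura's interest in Slate Textiles S.p.A, giving 29% + 34% = 63%.
Chain via Slate Textiles S.p.A. (R1): 63% × 67% = 42.21% of Summit Ventures LLC.

42.21%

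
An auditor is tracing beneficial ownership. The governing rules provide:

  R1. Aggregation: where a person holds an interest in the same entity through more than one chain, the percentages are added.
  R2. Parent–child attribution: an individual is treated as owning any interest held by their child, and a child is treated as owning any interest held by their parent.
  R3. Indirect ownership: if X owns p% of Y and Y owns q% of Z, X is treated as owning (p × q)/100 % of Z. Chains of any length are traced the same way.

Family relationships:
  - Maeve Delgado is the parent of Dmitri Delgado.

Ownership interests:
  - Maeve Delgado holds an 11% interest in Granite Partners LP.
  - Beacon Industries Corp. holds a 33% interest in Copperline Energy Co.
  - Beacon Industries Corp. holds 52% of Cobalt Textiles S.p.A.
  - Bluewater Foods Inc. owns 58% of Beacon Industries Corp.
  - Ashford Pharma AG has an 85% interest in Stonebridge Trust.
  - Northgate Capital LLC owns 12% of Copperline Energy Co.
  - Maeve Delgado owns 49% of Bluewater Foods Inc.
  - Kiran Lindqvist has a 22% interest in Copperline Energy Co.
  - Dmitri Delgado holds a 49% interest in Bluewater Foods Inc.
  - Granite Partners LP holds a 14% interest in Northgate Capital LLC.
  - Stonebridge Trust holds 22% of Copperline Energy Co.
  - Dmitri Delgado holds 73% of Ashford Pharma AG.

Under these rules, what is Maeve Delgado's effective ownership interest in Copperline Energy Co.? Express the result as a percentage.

32.593%

By parent–child attribution (R2), Maeve Delgado is treated as also owning Dmitri Delgado's interest in Bluewater Foods Inc, giving 49% + 49% = 98%.
By parent–child attribution (R2), Maeve Delgado is treated as owning Dmitri Delgado's 73% interest in Ashford Pharma AG.
Chain via Bluewater Foods Inc. → Beacon Industries Corp. (R3): 98% × 58% × 33% = 18.7572% of Copperline Energy Co.
Chain via Granite Partners LP → Northgate Capital LLC (R3): 11% × 14% × 12% = 0.1848% of Copperline Energy Co.
Chain via Ashford Pharma AG → Stonebridge Trust (R3): 73% × 85% × 22% = 13.651% of Copperline Energy Co.
Aggregating (R1): 18.7572% + 0.1848% + 13.651% = 32.593%.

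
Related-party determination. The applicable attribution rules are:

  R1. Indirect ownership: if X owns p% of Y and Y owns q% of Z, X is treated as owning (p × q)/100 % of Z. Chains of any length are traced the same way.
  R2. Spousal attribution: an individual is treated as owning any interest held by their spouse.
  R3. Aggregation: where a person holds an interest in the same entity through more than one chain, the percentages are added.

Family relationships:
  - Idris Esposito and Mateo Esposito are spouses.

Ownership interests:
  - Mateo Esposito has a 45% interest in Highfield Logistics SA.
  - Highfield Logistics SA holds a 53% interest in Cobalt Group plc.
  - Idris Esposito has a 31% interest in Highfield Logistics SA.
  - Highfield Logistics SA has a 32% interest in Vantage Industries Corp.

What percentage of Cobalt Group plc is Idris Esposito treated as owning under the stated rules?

40.28%

By spousal attribution (R2), Idris Esposito is treated as also owning Mateo Esposito's interest in Highfield Logistics SA, giving 31% + 45% = 76%.
Chain via Highfield Logistics SA (R1): 76% × 53% = 40.28% of Cobalt Group plc.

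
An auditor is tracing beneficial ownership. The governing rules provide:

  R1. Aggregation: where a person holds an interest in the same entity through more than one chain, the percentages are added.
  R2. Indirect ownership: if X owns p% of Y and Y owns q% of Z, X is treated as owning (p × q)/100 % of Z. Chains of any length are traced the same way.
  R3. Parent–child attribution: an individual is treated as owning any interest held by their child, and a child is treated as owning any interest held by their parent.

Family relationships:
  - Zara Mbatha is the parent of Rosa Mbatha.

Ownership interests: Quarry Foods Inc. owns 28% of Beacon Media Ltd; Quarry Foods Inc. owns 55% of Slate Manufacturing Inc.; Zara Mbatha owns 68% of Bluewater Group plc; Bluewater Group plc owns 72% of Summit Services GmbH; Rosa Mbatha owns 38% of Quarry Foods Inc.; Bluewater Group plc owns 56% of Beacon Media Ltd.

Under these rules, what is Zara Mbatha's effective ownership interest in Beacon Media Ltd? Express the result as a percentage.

By parent–child attribution (R3), Zara Mbatha is treated as owning Rosa Mbatha's 38% interest in Quarry Foods Inc.
Chain via Bluewater Group plc (R2): 68% × 56% = 38.08% of Beacon Media Ltd.
Chain via Quarry Foods Inc. (R2): 38% × 28% = 10.64% of Beacon Media Ltd.
Aggregating (R1): 38.08% + 10.64% = 48.72%.

48.72%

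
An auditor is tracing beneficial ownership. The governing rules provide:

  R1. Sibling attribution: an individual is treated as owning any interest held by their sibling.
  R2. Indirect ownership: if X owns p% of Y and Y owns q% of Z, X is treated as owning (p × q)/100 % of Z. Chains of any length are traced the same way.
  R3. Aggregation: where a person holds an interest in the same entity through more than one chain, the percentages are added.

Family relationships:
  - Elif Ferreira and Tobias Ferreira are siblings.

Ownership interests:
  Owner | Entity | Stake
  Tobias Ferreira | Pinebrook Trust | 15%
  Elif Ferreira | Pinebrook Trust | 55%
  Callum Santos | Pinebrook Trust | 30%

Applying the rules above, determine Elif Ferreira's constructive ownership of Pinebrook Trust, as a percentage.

70%

By sibling attribution (R1), Elif Ferreira is treated as also owning Tobias Ferreira's interest in Pinebrook Trust, giving 55% + 15% = 70%.
Direct interest in Pinebrook Trust: 70%.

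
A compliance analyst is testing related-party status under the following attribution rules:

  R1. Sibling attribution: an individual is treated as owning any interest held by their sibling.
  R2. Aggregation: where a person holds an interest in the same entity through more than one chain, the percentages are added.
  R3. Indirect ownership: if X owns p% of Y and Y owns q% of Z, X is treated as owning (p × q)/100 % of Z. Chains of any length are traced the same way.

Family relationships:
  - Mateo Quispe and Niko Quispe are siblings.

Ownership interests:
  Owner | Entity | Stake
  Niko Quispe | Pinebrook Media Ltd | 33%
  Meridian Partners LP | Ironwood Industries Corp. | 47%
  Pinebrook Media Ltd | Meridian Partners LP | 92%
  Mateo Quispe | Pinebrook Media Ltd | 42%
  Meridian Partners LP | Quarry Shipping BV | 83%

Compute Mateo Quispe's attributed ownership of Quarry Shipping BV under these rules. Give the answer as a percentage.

By sibling attribution (R1), Mateo Quispe is treated as also owning Niko Quispe's interest in Pinebrook Media Ltd, giving 42% + 33% = 75%.
Chain via Pinebrook Media Ltd → Meridian Partners LP (R3): 75% × 92% × 83% = 57.27% of Quarry Shipping BV.

57.27%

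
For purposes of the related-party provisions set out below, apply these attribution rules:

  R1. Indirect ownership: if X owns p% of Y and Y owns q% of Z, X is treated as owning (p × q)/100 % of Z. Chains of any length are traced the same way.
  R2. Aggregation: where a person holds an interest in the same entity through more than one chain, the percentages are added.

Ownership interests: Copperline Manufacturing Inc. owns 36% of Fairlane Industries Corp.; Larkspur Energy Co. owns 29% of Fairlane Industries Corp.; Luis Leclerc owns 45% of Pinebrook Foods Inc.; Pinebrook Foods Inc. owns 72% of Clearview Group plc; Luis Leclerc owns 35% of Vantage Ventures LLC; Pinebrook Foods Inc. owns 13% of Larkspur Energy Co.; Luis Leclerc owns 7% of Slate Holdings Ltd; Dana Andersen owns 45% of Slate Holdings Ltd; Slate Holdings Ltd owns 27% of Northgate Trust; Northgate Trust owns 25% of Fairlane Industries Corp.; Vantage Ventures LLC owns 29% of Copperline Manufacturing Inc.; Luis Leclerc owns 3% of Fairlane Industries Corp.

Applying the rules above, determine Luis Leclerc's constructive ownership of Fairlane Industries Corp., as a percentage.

Chain via Pinebrook Foods Inc. → Larkspur Energy Co. (R1): 45% × 13% × 29% = 1.6965% of Fairlane Industries Corp.
Chain via Vantage Ventures LLC → Copperline Manufacturing Inc. (R1): 35% × 29% × 36% = 3.654% of Fairlane Industries Corp.
Chain via Slate Holdings Ltd → Northgate Trust (R1): 7% × 27% × 25% = 0.4725% of Fairlane Industries Corp.
Direct interest in Fairlane Industries Corp: 3%.
Aggregating (R2): 1.6965% + 3.654% + 0.4725% + 3% = 8.823%.

8.823%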